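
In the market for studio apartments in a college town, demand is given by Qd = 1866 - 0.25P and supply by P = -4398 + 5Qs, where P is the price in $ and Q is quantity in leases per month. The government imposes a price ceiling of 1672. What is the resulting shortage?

Shortage = 234

Solving each curve for Q: Qs = 879.6 + 0.2P.
With P fixed at 1672, quantity demanded is 1448 and quantity supplied is 1214.
Shortage = Qd - Qs = 1448 - 1214 = 234.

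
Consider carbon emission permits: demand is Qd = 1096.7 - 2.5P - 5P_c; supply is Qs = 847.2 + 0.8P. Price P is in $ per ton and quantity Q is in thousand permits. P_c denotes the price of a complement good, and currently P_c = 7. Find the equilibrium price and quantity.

With P_c = 7, demand is Qd = 1061.7 - 2.5P.
At equilibrium Qd = Qs, so 1061.7 - 2.5P = 847.2 + 0.8P; collecting terms, 214.5 = 3.3P and P* = 65.
Plugging P* into demand: Q* = 1061.7 - 2.5(65) = 899.2.

P* = 65, Q* = 899.2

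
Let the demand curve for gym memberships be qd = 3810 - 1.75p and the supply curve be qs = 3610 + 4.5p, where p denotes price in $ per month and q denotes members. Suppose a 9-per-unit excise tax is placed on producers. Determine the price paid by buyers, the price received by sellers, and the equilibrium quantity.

With a tax of 9 on producers, they supply based on the net price p_s = p_b - 9, so qs = 3569.5 + 4.5p_b.
Equate demand and the shifted supply: 3810 - 1.75p_b = 3569.5 + 4.5p_b, giving 6.25p_b = 240.5, so p_b = 38.48.
Then p_s = 38.48 - 9 = 29.48 and q = 3810 - 1.75(38.48) = 3742.66.

p_b = 38.48, p_s = 29.48, q = 3742.66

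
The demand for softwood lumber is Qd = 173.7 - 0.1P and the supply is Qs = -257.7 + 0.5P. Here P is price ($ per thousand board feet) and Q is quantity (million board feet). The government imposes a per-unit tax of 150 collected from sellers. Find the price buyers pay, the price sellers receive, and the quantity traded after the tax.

P_b = 844, P_s = 694, Q = 89.3

Sellers keep P_s = P_b - 150 per unit, so supply in terms of the buyer price is Qs = -332.7 + 0.5P_b.
Equate demand and the shifted supply: 173.7 - 0.1P_b = -332.7 + 0.5P_b, giving 0.6P_b = 506.4, so P_b = 844.
Then P_s = 844 - 150 = 694 and Q = 173.7 - 0.1(844) = 89.3.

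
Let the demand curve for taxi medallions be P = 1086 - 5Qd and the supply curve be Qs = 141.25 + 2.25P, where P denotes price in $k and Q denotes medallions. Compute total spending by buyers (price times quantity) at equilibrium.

Total spending by buyers = 6541

In direct form, Qd = 217.2 - 0.2P.
Equating demand and supply, 217.2 - 0.2P = 141.25 + 2.25P gives 2.45P = 75.95, so P* = 31.
Substitute back: Q* = 217.2 - 0.2(31) = 211.
Total spending by buyers = P* × Q* = 31 × 211 = 6541.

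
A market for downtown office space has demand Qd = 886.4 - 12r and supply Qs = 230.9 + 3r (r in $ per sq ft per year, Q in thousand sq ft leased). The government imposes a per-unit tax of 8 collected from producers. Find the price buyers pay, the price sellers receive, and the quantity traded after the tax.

r_b = 45.3, r_s = 37.3, Q = 342.8

With a tax of 8 on producers, they supply based on the net price r_s = r_b - 8, so Qs = 206.9 + 3r_b.
Equate demand and the shifted supply: 886.4 - 12r_b = 206.9 + 3r_b, giving 15r_b = 679.5, so r_b = 45.3.
So r_s = 37.3 and the quantity traded is Q = 886.4 - 12(45.3) = 342.8.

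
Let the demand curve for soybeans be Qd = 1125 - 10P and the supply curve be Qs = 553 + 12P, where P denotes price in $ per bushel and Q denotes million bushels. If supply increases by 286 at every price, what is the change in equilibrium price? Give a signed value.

ΔP = -13

Set Qd = Qs: 1125 - 10P = 553 + 12P, so 572 = 22P and P* = 26.
From the demand curve, Q* = 1125 - 10(26) = 865.
After the shift, supply is Qs = 839 + 12P.
The new intersection has 286 = 22P, i.e. P = 13, Q = 995.
ΔP = 13 - 26 = -13.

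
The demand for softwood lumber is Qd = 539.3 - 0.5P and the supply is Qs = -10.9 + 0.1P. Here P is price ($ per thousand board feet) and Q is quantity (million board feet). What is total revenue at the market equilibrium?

Equating demand and supply, 539.3 - 0.5P = -10.9 + 0.1P gives 0.6P = 550.2, so P* = 917.
Plugging P* into demand: Q* = 539.3 - 0.5(917) = 80.8.
Total revenue = P* × Q* = 917 × 80.8 = 74093.6.

Total revenue = 74093.6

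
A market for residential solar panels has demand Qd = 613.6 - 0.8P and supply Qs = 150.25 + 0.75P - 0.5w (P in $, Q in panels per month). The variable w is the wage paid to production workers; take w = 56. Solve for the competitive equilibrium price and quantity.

P* = 317, Q* = 360

With w = 56, supply is Qs = 122.25 + 0.75P.
Equating demand and supply, 613.6 - 0.8P = 122.25 + 0.75P gives 1.55P = 491.35, so P* = 317.
Then Q* = 613.6 - 0.8(317) = 360.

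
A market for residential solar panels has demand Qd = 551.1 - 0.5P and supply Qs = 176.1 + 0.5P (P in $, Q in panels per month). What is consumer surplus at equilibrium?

Set Qd = Qs: 551.1 - 0.5P = 176.1 + 0.5P, so 375 = P and P* = 375.
Substitute back: Q* = 551.1 - 0.5(375) = 363.6.
Demand choke price (Qd = 0): P = 551.1/0.5 = 1102.2. Consumer surplus = ½ × (1102.2 - 375) × 363.6 = 132204.96.

Consumer surplus = 132204.96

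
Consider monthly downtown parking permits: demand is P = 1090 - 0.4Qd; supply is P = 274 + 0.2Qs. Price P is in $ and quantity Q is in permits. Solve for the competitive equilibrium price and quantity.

P* = 546, Q* = 1360

Solving each curve for Q: Qd = 2725 - 2.5P and Qs = -1370 + 5P.
Equating demand and supply, 2725 - 2.5P = -1370 + 5P gives 7.5P = 4095, so P* = 546.
Then Q* = 2725 - 2.5(546) = 1360.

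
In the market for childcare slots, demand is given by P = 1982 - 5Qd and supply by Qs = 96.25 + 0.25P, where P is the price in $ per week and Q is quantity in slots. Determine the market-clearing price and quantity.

Rewriting in direct form: Qd = 396.4 - 0.2P.
Equating demand and supply, 396.4 - 0.2P = 96.25 + 0.25P gives 0.45P = 300.15, so P* = 667.
Plugging P* into demand: Q* = 396.4 - 0.2(667) = 263.

P* = 667, Q* = 263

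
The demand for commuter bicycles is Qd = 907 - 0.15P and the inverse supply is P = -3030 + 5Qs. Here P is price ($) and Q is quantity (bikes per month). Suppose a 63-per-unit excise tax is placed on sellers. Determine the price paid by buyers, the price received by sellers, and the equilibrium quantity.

P_b = 896, P_s = 833, Q = 772.6

Solving each curve for Q: Qs = 606 + 0.2P.
The tax drives a wedge P_b - P_s = 63. Substituting P_s = P_b - 63 into supply: Qs = 593.4 + 0.2P_b.
Market clearing requires 907 - 0.15P_b = 593.4 + 0.2P_b; hence 313.6 = 0.35P_b and P_b = 896.
So P_s = 833 and the quantity traded is Q = 907 - 0.15(896) = 772.6.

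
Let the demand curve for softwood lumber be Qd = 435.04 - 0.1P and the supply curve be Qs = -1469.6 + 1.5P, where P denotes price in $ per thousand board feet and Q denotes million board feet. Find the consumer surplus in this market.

Consumer surplus = 499280

The market clears where 435.04 - 0.1P = -1469.6 + 1.5P. Rearranging, 1.6P = 1904.64, hence P* = 1190.4.
Then Q* = 435.04 - 0.1(1190.4) = 316.
Demand choke price (Qd = 0): P = 435.04/0.1 = 4350.4. Consumer surplus = ½ × (4350.4 - 1190.4) × 316 = 499280.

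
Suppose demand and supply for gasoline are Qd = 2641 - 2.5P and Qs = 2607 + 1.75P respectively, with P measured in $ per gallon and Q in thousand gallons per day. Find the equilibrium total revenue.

Equating demand and supply, 2641 - 2.5P = 2607 + 1.75P gives 4.25P = 34, so P* = 8.
From the demand curve, Q* = 2641 - 2.5(8) = 2621.
Total revenue = P* × Q* = 8 × 2621 = 20968.

Total revenue = 20968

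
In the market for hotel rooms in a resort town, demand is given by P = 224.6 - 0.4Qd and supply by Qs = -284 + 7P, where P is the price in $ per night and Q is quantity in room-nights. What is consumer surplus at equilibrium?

Consumer surplus = 22984.2

Inverting to quantity form: Qd = 561.5 - 2.5P.
Equating demand and supply, 561.5 - 2.5P = -284 + 7P gives 9.5P = 845.5, so P* = 89.
Substitute back: Q* = 561.5 - 2.5(89) = 339.
Demand choke price (Qd = 0): P = 561.5/2.5 = 224.6. Consumer surplus = ½ × (224.6 - 89) × 339 = 22984.2.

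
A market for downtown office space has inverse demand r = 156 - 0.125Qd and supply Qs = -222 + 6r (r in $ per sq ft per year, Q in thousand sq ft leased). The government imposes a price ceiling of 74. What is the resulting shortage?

Shortage = 434

Inverting to quantity form: Qd = 1248 - 8r.
Evaluating both curves at the ceiling price 74 gives Qd = 656, Qs = 222.
Shortage = Qd - Qs = 656 - 222 = 434.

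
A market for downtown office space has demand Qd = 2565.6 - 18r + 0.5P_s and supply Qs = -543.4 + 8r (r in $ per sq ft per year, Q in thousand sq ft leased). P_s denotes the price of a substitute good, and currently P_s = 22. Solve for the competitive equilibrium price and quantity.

r* = 120, Q* = 416.6

With P_s = 22, demand is Qd = 2576.6 - 18r.
Set Qd = Qs: 2576.6 - 18r = -543.4 + 8r, so 3120 = 26r and r* = 120.
From the demand curve, Q* = 2576.6 - 18(120) = 416.6.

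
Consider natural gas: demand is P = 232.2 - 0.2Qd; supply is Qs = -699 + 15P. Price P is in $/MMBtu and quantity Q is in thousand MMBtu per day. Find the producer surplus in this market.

Producer surplus = 16147.2

Inverting to quantity form: Qd = 1161 - 5P.
The market clears where 1161 - 5P = -699 + 15P. Rearranging, 20P = 1860, hence P* = 93.
Plugging P* into demand: Q* = 1161 - 5(93) = 696.
Supply choke price (Qs = 0): P = 46.6. Producer surplus = ½ × (93 - 46.6) × 696 = 16147.2.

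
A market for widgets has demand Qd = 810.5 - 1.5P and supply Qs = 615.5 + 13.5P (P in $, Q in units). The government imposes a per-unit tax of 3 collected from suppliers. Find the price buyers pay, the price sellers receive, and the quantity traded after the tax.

P_b = 15.7, P_s = 12.7, Q = 786.95

Suppliers keep P_s = P_b - 3 per unit, so supply in terms of the buyer price is Qs = 575 + 13.5P_b.
Equate demand and the shifted supply: 810.5 - 1.5P_b = 575 + 13.5P_b, giving 15P_b = 235.5, so P_b = 15.7.
Then P_s = 15.7 - 3 = 12.7 and Q = 810.5 - 1.5(15.7) = 786.95.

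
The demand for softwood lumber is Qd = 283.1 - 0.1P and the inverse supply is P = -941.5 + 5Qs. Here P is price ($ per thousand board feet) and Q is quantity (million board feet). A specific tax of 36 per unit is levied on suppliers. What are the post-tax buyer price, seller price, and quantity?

P_b = 340, P_s = 304, Q = 249.1

Inverting to quantity form: Qs = 188.3 + 0.2P.
With a tax of 36 on suppliers, they supply based on the net price P_s = P_b - 36, so Qs = 181.1 + 0.2P_b.
Market clearing requires 283.1 - 0.1P_b = 181.1 + 0.2P_b; hence 102 = 0.3P_b and P_b = 340.
So P_s = 304 and the quantity traded is Q = 283.1 - 0.1(340) = 249.1.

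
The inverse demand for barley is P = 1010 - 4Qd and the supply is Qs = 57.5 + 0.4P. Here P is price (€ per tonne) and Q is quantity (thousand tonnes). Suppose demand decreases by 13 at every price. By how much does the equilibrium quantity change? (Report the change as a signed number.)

ΔQ = -8

Inverting to quantity form: Qd = 252.5 - 0.25P.
The market clears where 252.5 - 0.25P = 57.5 + 0.4P. Rearranging, 0.65P = 195, hence P* = 300.
Substitute back: Q* = 252.5 - 0.25(300) = 177.5.
After the shift, demand is Qd = 239.5 - 0.25P.
Re-solving, 0.65P = 182 gives P = 280 and Q = 169.5.
ΔQ = 169.5 - 177.5 = -8.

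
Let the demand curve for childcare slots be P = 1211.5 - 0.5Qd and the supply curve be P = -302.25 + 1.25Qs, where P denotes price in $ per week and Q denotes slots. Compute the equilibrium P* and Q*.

P* = 779, Q* = 865

In direct form, Qd = 2423 - 2P and Qs = 241.8 + 0.8P.
Set Qd = Qs: 2423 - 2P = 241.8 + 0.8P, so 2181.2 = 2.8P and P* = 779.
Substitute back: Q* = 2423 - 2(779) = 865.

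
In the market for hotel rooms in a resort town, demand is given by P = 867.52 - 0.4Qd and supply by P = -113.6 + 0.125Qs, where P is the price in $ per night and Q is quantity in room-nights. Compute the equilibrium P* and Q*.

P* = 120, Q* = 1868.8

Solving each curve for Q: Qd = 2168.8 - 2.5P and Qs = 908.8 + 8P.
The market clears where 2168.8 - 2.5P = 908.8 + 8P. Rearranging, 10.5P = 1260, hence P* = 120.
Plugging P* into demand: Q* = 2168.8 - 2.5(120) = 1868.8.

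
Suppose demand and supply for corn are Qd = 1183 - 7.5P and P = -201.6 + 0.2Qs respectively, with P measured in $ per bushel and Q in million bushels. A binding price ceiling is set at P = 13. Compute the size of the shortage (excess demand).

Solving each curve for Q: Qs = 1008 + 5P.
At P = 13: Qd = 1085.5 and Qs = 1073.
Shortage = Qd - Qs = 1085.5 - 1073 = 12.5.

Shortage = 12.5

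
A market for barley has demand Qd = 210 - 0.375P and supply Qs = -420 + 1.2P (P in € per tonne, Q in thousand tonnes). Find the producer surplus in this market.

Producer surplus = 1500

Set Qd = Qs: 210 - 0.375P = -420 + 1.2P, so 630 = 1.575P and P* = 400.
Then Q* = 210 - 0.375(400) = 60.
Supply choke price (Qs = 0): P = 350. Producer surplus = ½ × (400 - 350) × 60 = 1500.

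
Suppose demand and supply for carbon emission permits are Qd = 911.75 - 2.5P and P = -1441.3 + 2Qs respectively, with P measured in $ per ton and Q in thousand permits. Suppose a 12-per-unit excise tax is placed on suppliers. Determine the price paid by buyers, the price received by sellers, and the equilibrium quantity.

P_b = 65.7, P_s = 53.7, Q = 747.5

In direct form, Qs = 720.65 + 0.5P.
The tax drives a wedge P_b - P_s = 12. Substituting P_s = P_b - 12 into supply: Qs = 714.65 + 0.5P_b.
Equate demand and the shifted supply: 911.75 - 2.5P_b = 714.65 + 0.5P_b, giving 3P_b = 197.1, so P_b = 65.7.
Then P_s = 65.7 - 12 = 53.7 and Q = 911.75 - 2.5(65.7) = 747.5.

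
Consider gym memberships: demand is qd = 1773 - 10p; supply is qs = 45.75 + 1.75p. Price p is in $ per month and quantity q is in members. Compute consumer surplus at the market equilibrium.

Consumer surplus = 4590.45

At equilibrium qd = qs, so 1773 - 10p = 45.75 + 1.75p; collecting terms, 1727.25 = 11.75p and p* = 147.
From the demand curve, q* = 1773 - 10(147) = 303.
Demand choke price (qd = 0): p = 1773/10 = 177.3. Consumer surplus = ½ × (177.3 - 147) × 303 = 4590.45.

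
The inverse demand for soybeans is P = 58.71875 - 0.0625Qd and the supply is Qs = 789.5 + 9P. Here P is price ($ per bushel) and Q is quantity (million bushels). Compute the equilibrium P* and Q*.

P* = 6, Q* = 843.5

Inverting to quantity form: Qd = 939.5 - 16P.
The market clears where 939.5 - 16P = 789.5 + 9P. Rearranging, 25P = 150, hence P* = 6.
Then Q* = 939.5 - 16(6) = 843.5.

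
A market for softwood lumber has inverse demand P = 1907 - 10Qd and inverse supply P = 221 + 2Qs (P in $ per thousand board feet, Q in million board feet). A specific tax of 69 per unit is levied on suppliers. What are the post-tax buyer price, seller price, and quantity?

P_b = 559.5, P_s = 490.5, Q = 134.75

In direct form, Qd = 190.7 - 0.1P and Qs = -110.5 + 0.5P.
Suppliers keep P_s = P_b - 69 per unit, so supply in terms of the buyer price is Qs = -145 + 0.5P_b.
Market clearing requires 190.7 - 0.1P_b = -145 + 0.5P_b; hence 335.7 = 0.6P_b and P_b = 559.5.
So P_s = 490.5 and the quantity traded is Q = 190.7 - 0.1(559.5) = 134.75.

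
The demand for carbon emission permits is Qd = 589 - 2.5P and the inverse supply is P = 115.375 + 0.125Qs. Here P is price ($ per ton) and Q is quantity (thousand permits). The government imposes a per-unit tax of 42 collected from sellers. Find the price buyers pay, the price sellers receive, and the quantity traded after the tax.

Inverting to quantity form: Qs = -923 + 8P.
Sellers keep P_s = P_b - 42 per unit, so supply in terms of the buyer price is Qs = -1259 + 8P_b.
Set Qd = Qs: 589 - 2.5P_b = -1259 + 8P_b, so 1848 = 10.5P_b and P_b = 176.
Then P_s = 176 - 42 = 134 and Q = 589 - 2.5(176) = 149.

P_b = 176, P_s = 134, Q = 149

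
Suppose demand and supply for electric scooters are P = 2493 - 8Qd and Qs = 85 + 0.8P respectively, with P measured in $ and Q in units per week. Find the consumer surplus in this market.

In direct form, Qd = 311.625 - 0.125P.
Equating demand and supply, 311.625 - 0.125P = 85 + 0.8P gives 0.925P = 226.625, so P* = 245.
Plugging P* into demand: Q* = 311.625 - 0.125(245) = 281.
Demand choke price (Qd = 0): P = 311.625/0.125 = 2493. Consumer surplus = ½ × (2493 - 245) × 281 = 315844.

Consumer surplus = 315844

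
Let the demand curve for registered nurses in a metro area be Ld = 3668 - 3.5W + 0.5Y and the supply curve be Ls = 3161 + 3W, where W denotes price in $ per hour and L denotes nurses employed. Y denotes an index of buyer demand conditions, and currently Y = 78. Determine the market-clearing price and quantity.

With Y = 78, demand is Ld = 3707 - 3.5W.
The market clears where 3707 - 3.5W = 3161 + 3W. Rearranging, 6.5W = 546, hence W* = 84.
Substitute back: L* = 3707 - 3.5(84) = 3413.

W* = 84, L* = 3413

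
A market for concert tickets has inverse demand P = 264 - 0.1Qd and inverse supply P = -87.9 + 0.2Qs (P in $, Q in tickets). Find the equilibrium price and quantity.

In direct form, Qd = 2640 - 10P and Qs = 439.5 + 5P.
Set Qd = Qs: 2640 - 10P = 439.5 + 5P, so 2200.5 = 15P and P* = 146.7.
Plugging P* into demand: Q* = 2640 - 10(146.7) = 1173.

P* = 146.7, Q* = 1173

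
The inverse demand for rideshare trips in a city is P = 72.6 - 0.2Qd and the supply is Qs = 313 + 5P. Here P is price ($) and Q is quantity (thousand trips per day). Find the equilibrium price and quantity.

P* = 5, Q* = 338

Rewriting in direct form: Qd = 363 - 5P.
At equilibrium Qd = Qs, so 363 - 5P = 313 + 5P; collecting terms, 50 = 10P and P* = 5.
From the demand curve, Q* = 363 - 5(5) = 338.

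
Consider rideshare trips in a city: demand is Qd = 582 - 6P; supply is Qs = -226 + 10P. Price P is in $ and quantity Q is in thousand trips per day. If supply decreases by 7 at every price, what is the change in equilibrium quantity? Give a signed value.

ΔQ = -2.625

The market clears where 582 - 6P = -226 + 10P. Rearranging, 16P = 808, hence P* = 50.5.
Then Q* = 582 - 6(50.5) = 279.
After the shift, supply is Qs = -233 + 10P.
Re-solving, 16P = 815 gives P = 50.9375 and Q = 276.375.
ΔQ = 276.375 - 279 = -2.625.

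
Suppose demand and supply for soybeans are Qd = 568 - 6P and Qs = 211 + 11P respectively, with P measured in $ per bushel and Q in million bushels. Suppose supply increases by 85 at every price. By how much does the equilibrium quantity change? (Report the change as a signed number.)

ΔQ = 30

Equating demand and supply, 568 - 6P = 211 + 11P gives 17P = 357, so P* = 21.
Substitute back: Q* = 568 - 6(21) = 442.
After the shift, supply is Qs = 296 + 11P.
Re-solving, 17P = 272 gives P = 16 and Q = 472.
ΔQ = 472 - 442 = 30.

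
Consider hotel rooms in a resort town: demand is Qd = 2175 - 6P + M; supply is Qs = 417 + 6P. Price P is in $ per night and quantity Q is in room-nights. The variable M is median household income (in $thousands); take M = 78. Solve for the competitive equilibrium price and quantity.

With M = 78, demand is Qd = 2253 - 6P.
At equilibrium Qd = Qs, so 2253 - 6P = 417 + 6P; collecting terms, 1836 = 12P and P* = 153.
Then Q* = 2253 - 6(153) = 1335.

P* = 153, Q* = 1335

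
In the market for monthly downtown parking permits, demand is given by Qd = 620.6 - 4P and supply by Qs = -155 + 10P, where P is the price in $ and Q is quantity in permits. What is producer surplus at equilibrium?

The market clears where 620.6 - 4P = -155 + 10P. Rearranging, 14P = 775.6, hence P* = 55.4.
Plugging P* into demand: Q* = 620.6 - 4(55.4) = 399.
Supply choke price (Qs = 0): P = 15.5. Producer surplus = ½ × (55.4 - 15.5) × 399 = 7960.05.

Producer surplus = 7960.05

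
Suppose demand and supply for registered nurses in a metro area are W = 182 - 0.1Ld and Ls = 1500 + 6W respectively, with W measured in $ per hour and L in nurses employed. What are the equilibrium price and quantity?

W* = 20, L* = 1620

Inverting to quantity form: Ld = 1820 - 10W.
Equating demand and supply, 1820 - 10W = 1500 + 6W gives 16W = 320, so W* = 20.
Substitute back: L* = 1820 - 10(20) = 1620.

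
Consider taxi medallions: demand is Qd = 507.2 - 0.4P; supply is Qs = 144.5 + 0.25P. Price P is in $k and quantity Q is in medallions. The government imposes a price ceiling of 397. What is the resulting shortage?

With P fixed at 397, quantity demanded is 348.4 and quantity supplied is 243.75.
Shortage = Qd - Qs = 348.4 - 243.75 = 104.65.

Shortage = 104.65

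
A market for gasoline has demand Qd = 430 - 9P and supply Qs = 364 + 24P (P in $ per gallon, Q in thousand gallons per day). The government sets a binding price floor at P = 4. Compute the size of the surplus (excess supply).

Surplus = 66

With P fixed at 4, quantity demanded is 394 and quantity supplied is 460.
Surplus = Qs - Qd = 460 - 394 = 66.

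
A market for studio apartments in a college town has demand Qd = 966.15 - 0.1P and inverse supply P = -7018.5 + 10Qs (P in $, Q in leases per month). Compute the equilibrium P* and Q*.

P* = 1321.5, Q* = 834

Solving each curve for Q: Qs = 701.85 + 0.1P.
Equating demand and supply, 966.15 - 0.1P = 701.85 + 0.1P gives 0.2P = 264.3, so P* = 1321.5.
From the demand curve, Q* = 966.15 - 0.1(1321.5) = 834.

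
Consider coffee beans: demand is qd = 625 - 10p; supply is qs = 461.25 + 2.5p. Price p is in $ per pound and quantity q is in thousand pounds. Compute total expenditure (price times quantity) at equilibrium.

Total expenditure = 6471.4

Set qd = qs: 625 - 10p = 461.25 + 2.5p, so 163.75 = 12.5p and p* = 13.1.
Plugging p* into demand: q* = 625 - 10(13.1) = 494.
Total expenditure = p* × q* = 13.1 × 494 = 6471.4.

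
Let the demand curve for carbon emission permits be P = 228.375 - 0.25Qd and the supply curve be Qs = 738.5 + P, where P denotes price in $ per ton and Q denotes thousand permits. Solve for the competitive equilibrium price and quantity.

Solving each curve for Q: Qd = 913.5 - 4P.
At equilibrium Qd = Qs, so 913.5 - 4P = 738.5 + P; collecting terms, 175 = 5P and P* = 35.
From the demand curve, Q* = 913.5 - 4(35) = 773.5.

P* = 35, Q* = 773.5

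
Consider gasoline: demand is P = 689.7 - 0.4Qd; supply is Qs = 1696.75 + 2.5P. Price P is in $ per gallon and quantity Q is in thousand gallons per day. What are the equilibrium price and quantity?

P* = 5.5, Q* = 1710.5

In direct form, Qd = 1724.25 - 2.5P.
Set Qd = Qs: 1724.25 - 2.5P = 1696.75 + 2.5P, so 27.5 = 5P and P* = 5.5.
From the demand curve, Q* = 1724.25 - 2.5(5.5) = 1710.5.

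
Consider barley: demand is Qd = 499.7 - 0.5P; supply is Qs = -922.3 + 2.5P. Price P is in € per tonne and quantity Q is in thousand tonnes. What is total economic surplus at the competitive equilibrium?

Total surplus = 82813.548

Equating demand and supply, 499.7 - 0.5P = -922.3 + 2.5P gives 3P = 1422, so P* = 474.
From the demand curve, Q* = 499.7 - 0.5(474) = 262.7.
Demand choke price = 999.4; supply choke price = 368.92. CS = ½(999.4 - 474)(262.7) = 69011.29; PS = ½(474 - 368.92)(262.7) = 13802.258. Total surplus = 82813.548.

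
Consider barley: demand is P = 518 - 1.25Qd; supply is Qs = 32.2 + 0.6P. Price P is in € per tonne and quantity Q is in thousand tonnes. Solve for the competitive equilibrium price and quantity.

P* = 273, Q* = 196

Inverting to quantity form: Qd = 414.4 - 0.8P.
At equilibrium Qd = Qs, so 414.4 - 0.8P = 32.2 + 0.6P; collecting terms, 382.2 = 1.4P and P* = 273.
Plugging P* into demand: Q* = 414.4 - 0.8(273) = 196.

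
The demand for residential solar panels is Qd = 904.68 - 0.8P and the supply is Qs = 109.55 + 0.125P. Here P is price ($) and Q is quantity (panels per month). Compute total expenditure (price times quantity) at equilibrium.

Total expenditure = 186533.2

At equilibrium Qd = Qs, so 904.68 - 0.8P = 109.55 + 0.125P; collecting terms, 795.13 = 0.925P and P* = 859.6.
Substitute back: Q* = 904.68 - 0.8(859.6) = 217.
Total expenditure = P* × Q* = 859.6 × 217 = 186533.2.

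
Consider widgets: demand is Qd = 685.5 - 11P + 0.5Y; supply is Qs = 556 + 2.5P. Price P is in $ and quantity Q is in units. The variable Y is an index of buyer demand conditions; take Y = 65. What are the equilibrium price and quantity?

P* = 12, Q* = 586

With Y = 65, demand is Qd = 718 - 11P.
Set Qd = Qs: 718 - 11P = 556 + 2.5P, so 162 = 13.5P and P* = 12.
Then Q* = 718 - 11(12) = 586.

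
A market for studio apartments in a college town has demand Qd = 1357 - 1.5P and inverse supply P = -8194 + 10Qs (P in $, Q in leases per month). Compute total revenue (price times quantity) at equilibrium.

Rewriting in direct form: Qs = 819.4 + 0.1P.
At equilibrium Qd = Qs, so 1357 - 1.5P = 819.4 + 0.1P; collecting terms, 537.6 = 1.6P and P* = 336.
Then Q* = 1357 - 1.5(336) = 853.
Total revenue = P* × Q* = 336 × 853 = 286608.

Total revenue = 286608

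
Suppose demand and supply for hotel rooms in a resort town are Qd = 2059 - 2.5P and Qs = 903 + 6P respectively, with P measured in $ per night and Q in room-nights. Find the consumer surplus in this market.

The market clears where 2059 - 2.5P = 903 + 6P. Rearranging, 8.5P = 1156, hence P* = 136.
Substitute back: Q* = 2059 - 2.5(136) = 1719.
Demand choke price (Qd = 0): P = 2059/2.5 = 823.6. Consumer surplus = ½ × (823.6 - 136) × 1719 = 590992.2.

Consumer surplus = 590992.2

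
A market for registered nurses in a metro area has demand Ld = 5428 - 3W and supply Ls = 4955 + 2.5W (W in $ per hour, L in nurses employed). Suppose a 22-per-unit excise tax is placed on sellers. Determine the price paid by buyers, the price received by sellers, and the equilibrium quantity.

The tax drives a wedge W_b - W_s = 22. Substituting W_s = W_b - 22 into supply: Ls = 4900 + 2.5W_b.
Equate demand and the shifted supply: 5428 - 3W_b = 4900 + 2.5W_b, giving 5.5W_b = 528, so W_b = 96.
Then W_s = 96 - 22 = 74 and L = 5428 - 3(96) = 5140.

W_b = 96, W_s = 74, L = 5140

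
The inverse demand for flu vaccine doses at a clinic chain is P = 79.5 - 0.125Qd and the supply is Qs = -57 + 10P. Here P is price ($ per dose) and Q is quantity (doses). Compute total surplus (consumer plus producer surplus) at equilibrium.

Rewriting in direct form: Qd = 636 - 8P.
The market clears where 636 - 8P = -57 + 10P. Rearranging, 18P = 693, hence P* = 38.5.
Plugging P* into demand: Q* = 636 - 8(38.5) = 328.
Demand choke price = 79.5; supply choke price = 5.7. CS = ½(79.5 - 38.5)(328) = 6724; PS = ½(38.5 - 5.7)(328) = 5379.2. Total surplus = 12103.2.

Total surplus = 12103.2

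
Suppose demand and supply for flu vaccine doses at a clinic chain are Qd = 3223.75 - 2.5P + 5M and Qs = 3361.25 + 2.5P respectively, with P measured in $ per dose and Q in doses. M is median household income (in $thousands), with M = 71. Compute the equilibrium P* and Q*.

P* = 43.5, Q* = 3470

With M = 71, demand is Qd = 3578.75 - 2.5P.
The market clears where 3578.75 - 2.5P = 3361.25 + 2.5P. Rearranging, 5P = 217.5, hence P* = 43.5.
Substitute back: Q* = 3578.75 - 2.5(43.5) = 3470.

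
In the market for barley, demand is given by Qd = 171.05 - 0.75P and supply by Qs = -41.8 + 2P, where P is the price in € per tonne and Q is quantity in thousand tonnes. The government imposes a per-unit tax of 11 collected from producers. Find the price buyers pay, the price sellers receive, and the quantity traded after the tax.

The tax drives a wedge P_b - P_s = 11. Substituting P_s = P_b - 11 into supply: Qs = -63.8 + 2P_b.
Market clearing requires 171.05 - 0.75P_b = -63.8 + 2P_b; hence 234.85 = 2.75P_b and P_b = 85.4.
Then P_s = 85.4 - 11 = 74.4 and Q = 171.05 - 0.75(85.4) = 107.

P_b = 85.4, P_s = 74.4, Q = 107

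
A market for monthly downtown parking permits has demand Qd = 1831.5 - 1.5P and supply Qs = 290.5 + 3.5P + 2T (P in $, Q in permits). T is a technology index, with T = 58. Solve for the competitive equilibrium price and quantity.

With T = 58, supply is Qs = 406.5 + 3.5P.
The market clears where 1831.5 - 1.5P = 406.5 + 3.5P. Rearranging, 5P = 1425, hence P* = 285.
From the demand curve, Q* = 1831.5 - 1.5(285) = 1404.

P* = 285, Q* = 1404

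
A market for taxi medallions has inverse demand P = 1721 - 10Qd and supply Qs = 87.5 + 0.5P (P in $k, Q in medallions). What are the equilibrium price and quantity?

P* = 141, Q* = 158

In direct form, Qd = 172.1 - 0.1P.
At equilibrium Qd = Qs, so 172.1 - 0.1P = 87.5 + 0.5P; collecting terms, 84.6 = 0.6P and P* = 141.
Then Q* = 172.1 - 0.1(141) = 158.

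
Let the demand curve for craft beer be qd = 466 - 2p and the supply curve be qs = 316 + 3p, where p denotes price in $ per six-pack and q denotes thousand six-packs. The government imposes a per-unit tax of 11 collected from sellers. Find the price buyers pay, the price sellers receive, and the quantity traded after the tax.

p_b = 36.6, p_s = 25.6, q = 392.8

The tax drives a wedge p_b - p_s = 11. Substituting p_s = p_b - 11 into supply: qs = 283 + 3p_b.
Set qd = qs: 466 - 2p_b = 283 + 3p_b, so 183 = 5p_b and p_b = 36.6.
Then p_s = 36.6 - 11 = 25.6 and q = 466 - 2(36.6) = 392.8.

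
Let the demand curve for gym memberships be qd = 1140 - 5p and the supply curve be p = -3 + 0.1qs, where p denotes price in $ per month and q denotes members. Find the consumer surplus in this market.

Consumer surplus = 59290

In direct form, qs = 30 + 10p.
The market clears where 1140 - 5p = 30 + 10p. Rearranging, 15p = 1110, hence p* = 74.
Substitute back: q* = 1140 - 5(74) = 770.
Demand choke price (qd = 0): p = 1140/5 = 228. Consumer surplus = ½ × (228 - 74) × 770 = 59290.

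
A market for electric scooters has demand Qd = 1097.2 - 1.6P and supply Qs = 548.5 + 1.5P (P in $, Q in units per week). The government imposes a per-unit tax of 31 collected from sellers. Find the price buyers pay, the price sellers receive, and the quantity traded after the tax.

P_b = 192, P_s = 161, Q = 790

The tax drives a wedge P_b - P_s = 31. Substituting P_s = P_b - 31 into supply: Qs = 502 + 1.5P_b.
Equate demand and the shifted supply: 1097.2 - 1.6P_b = 502 + 1.5P_b, giving 3.1P_b = 595.2, so P_b = 192.
Then P_s = 192 - 31 = 161 and Q = 1097.2 - 1.6(192) = 790.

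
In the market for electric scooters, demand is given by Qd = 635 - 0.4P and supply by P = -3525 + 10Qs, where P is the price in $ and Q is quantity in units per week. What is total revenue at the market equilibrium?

Inverting to quantity form: Qs = 352.5 + 0.1P.
Equating demand and supply, 635 - 0.4P = 352.5 + 0.1P gives 0.5P = 282.5, so P* = 565.
Substitute back: Q* = 635 - 0.4(565) = 409.
Total revenue = P* × Q* = 565 × 409 = 231085.

Total revenue = 231085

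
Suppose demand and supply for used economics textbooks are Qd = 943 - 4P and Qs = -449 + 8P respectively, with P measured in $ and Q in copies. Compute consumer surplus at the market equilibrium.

The market clears where 943 - 4P = -449 + 8P. Rearranging, 12P = 1392, hence P* = 116.
From the demand curve, Q* = 943 - 4(116) = 479.
Demand choke price (Qd = 0): P = 943/4 = 235.75. Consumer surplus = ½ × (235.75 - 116) × 479 = 28680.125.

Consumer surplus = 28680.125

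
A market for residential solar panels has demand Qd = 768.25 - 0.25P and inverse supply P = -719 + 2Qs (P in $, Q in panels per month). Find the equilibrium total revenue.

Rewriting in direct form: Qs = 359.5 + 0.5P.
Equating demand and supply, 768.25 - 0.25P = 359.5 + 0.5P gives 0.75P = 408.75, so P* = 545.
Then Q* = 768.25 - 0.25(545) = 632.
Total revenue = P* × Q* = 545 × 632 = 344440.

Total revenue = 344440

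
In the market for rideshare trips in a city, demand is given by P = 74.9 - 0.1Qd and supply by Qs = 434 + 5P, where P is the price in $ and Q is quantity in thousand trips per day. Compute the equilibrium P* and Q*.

P* = 21, Q* = 539

In direct form, Qd = 749 - 10P.
The market clears where 749 - 10P = 434 + 5P. Rearranging, 15P = 315, hence P* = 21.
Then Q* = 749 - 10(21) = 539.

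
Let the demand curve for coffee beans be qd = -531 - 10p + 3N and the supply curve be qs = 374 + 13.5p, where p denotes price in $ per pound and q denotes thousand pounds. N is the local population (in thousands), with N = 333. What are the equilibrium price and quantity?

With N = 333, demand is qd = 468 - 10p.
Equating demand and supply, 468 - 10p = 374 + 13.5p gives 23.5p = 94, so p* = 4.
From the demand curve, q* = 468 - 10(4) = 428.

p* = 4, q* = 428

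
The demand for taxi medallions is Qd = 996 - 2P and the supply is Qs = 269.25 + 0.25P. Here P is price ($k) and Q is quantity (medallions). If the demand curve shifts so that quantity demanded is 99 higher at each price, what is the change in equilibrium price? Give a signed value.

At equilibrium Qd = Qs, so 996 - 2P = 269.25 + 0.25P; collecting terms, 726.75 = 2.25P and P* = 323.
Then Q* = 996 - 2(323) = 350.
After the shift, demand is Qd = 1095 - 2P.
New equilibrium: 825.75 = 2.25P, so P = 367 and Q = 361.
ΔP = 367 - 323 = 44.

ΔP = 44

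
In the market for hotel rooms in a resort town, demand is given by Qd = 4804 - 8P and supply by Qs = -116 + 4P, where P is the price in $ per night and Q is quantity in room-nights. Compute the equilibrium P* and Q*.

P* = 410, Q* = 1524

At equilibrium Qd = Qs, so 4804 - 8P = -116 + 4P; collecting terms, 4920 = 12P and P* = 410.
Then Q* = 4804 - 8(410) = 1524.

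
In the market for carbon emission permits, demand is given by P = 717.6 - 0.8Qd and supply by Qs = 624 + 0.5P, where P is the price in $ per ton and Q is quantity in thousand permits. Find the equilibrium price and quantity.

Rewriting in direct form: Qd = 897 - 1.25P.
The market clears where 897 - 1.25P = 624 + 0.5P. Rearranging, 1.75P = 273, hence P* = 156.
From the demand curve, Q* = 897 - 1.25(156) = 702.

P* = 156, Q* = 702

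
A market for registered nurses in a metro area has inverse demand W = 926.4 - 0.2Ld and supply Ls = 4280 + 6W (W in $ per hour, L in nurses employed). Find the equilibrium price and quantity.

W* = 32, L* = 4472

Rewriting in direct form: Ld = 4632 - 5W.
At equilibrium Ld = Ls, so 4632 - 5W = 4280 + 6W; collecting terms, 352 = 11W and W* = 32.
Substitute back: L* = 4632 - 5(32) = 4472.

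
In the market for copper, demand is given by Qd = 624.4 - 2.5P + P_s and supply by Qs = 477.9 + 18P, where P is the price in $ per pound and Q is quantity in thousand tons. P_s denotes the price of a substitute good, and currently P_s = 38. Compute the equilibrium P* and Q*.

With P_s = 38, demand is Qd = 662.4 - 2.5P.
At equilibrium Qd = Qs, so 662.4 - 2.5P = 477.9 + 18P; collecting terms, 184.5 = 20.5P and P* = 9.
Plugging P* into demand: Q* = 662.4 - 2.5(9) = 639.9.

P* = 9, Q* = 639.9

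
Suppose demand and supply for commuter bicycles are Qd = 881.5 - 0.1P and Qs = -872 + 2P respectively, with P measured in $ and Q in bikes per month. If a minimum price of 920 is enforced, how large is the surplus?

Surplus = 178.5

With P fixed at 920, quantity demanded is 789.5 and quantity supplied is 968.
Surplus = Qs - Qd = 968 - 789.5 = 178.5.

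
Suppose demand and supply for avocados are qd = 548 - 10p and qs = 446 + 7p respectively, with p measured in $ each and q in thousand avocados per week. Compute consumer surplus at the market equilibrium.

Consumer surplus = 11907.2

Equating demand and supply, 548 - 10p = 446 + 7p gives 17p = 102, so p* = 6.
Then q* = 548 - 10(6) = 488.
Demand choke price (qd = 0): p = 548/10 = 54.8. Consumer surplus = ½ × (54.8 - 6) × 488 = 11907.2.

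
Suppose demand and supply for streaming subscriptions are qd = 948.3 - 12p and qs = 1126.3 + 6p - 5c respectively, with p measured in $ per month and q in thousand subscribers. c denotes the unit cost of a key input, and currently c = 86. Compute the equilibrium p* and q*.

With c = 86, supply is qs = 696.3 + 6p.
Equating demand and supply, 948.3 - 12p = 696.3 + 6p gives 18p = 252, so p* = 14.
Substitute back: q* = 948.3 - 12(14) = 780.3.

p* = 14, q* = 780.3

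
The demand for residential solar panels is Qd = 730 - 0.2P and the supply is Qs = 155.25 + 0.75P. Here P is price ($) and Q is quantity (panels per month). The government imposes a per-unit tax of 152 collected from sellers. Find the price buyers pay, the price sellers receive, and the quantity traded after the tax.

P_b = 725, P_s = 573, Q = 585

Sellers keep P_s = P_b - 152 per unit, so supply in terms of the buyer price is Qs = 41.25 + 0.75P_b.
Set Qd = Qs: 730 - 0.2P_b = 41.25 + 0.75P_b, so 688.75 = 0.95P_b and P_b = 725.
So P_s = 573 and the quantity traded is Q = 730 - 0.2(725) = 585.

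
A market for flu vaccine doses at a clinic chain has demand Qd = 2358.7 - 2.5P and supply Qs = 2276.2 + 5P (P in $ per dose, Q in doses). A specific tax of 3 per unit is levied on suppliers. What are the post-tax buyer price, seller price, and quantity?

The tax drives a wedge P_b - P_s = 3. Substituting P_s = P_b - 3 into supply: Qs = 2261.2 + 5P_b.
Market clearing requires 2358.7 - 2.5P_b = 2261.2 + 5P_b; hence 97.5 = 7.5P_b and P_b = 13.
Then P_s = 13 - 3 = 10 and Q = 2358.7 - 2.5(13) = 2326.2.

P_b = 13, P_s = 10, Q = 2326.2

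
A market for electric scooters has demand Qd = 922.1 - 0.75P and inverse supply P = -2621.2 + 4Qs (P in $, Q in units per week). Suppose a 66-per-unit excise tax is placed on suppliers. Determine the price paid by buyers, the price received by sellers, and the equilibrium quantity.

P_b = 283.3, P_s = 217.3, Q = 709.625

In direct form, Qs = 655.3 + 0.25P.
Suppliers keep P_s = P_b - 66 per unit, so supply in terms of the buyer price is Qs = 638.8 + 0.25P_b.
Set Qd = Qs: 922.1 - 0.75P_b = 638.8 + 0.25P_b, so 283.3 = P_b and P_b = 283.3.
So P_s = 217.3 and the quantity traded is Q = 922.1 - 0.75(283.3) = 709.625.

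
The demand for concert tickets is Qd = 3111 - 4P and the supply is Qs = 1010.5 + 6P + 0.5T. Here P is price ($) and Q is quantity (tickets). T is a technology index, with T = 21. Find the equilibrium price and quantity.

P* = 209, Q* = 2275

With T = 21, supply is Qs = 1021 + 6P.
At equilibrium Qd = Qs, so 3111 - 4P = 1021 + 6P; collecting terms, 2090 = 10P and P* = 209.
Then Q* = 3111 - 4(209) = 2275.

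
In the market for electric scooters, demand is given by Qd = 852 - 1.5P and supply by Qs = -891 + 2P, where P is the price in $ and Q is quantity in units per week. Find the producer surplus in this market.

Producer surplus = 2756.25

At equilibrium Qd = Qs, so 852 - 1.5P = -891 + 2P; collecting terms, 1743 = 3.5P and P* = 498.
Then Q* = 852 - 1.5(498) = 105.
Supply choke price (Qs = 0): P = 445.5. Producer surplus = ½ × (498 - 445.5) × 105 = 2756.25.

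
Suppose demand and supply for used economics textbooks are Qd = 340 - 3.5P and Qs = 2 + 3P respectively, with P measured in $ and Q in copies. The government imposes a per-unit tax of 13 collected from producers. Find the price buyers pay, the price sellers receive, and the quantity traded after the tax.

With a tax of 13 on producers, they supply based on the net price P_s = P_b - 13, so Qs = -37 + 3P_b.
Market clearing requires 340 - 3.5P_b = -37 + 3P_b; hence 377 = 6.5P_b and P_b = 58.
So P_s = 45 and the quantity traded is Q = 340 - 3.5(58) = 137.

P_b = 58, P_s = 45, Q = 137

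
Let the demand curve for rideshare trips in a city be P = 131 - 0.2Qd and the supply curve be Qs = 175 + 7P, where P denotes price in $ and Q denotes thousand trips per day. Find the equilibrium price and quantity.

P* = 40, Q* = 455

Rewriting in direct form: Qd = 655 - 5P.
Set Qd = Qs: 655 - 5P = 175 + 7P, so 480 = 12P and P* = 40.
Substitute back: Q* = 655 - 5(40) = 455.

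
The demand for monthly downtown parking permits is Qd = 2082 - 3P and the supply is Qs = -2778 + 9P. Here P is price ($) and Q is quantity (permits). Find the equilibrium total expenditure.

Total expenditure = 351135

Equating demand and supply, 2082 - 3P = -2778 + 9P gives 12P = 4860, so P* = 405.
From the demand curve, Q* = 2082 - 3(405) = 867.
Total expenditure = P* × Q* = 405 × 867 = 351135.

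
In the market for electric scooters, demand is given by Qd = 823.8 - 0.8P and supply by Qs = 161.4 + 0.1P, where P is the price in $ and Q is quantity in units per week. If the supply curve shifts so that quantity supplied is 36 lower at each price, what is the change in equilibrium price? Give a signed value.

ΔP = 40

At equilibrium Qd = Qs, so 823.8 - 0.8P = 161.4 + 0.1P; collecting terms, 662.4 = 0.9P and P* = 736.
Plugging P* into demand: Q* = 823.8 - 0.8(736) = 235.
After the shift, supply is Qs = 125.4 + 0.1P.
New equilibrium: 698.4 = 0.9P, so P = 776 and Q = 203.
ΔP = 776 - 736 = 40.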